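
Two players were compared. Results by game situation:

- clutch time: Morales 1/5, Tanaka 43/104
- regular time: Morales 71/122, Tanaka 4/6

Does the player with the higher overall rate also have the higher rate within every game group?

Clutch time: Morales 1/5 = 20.0%, Tanaka 43/104 = 41.3% → Tanaka
Regular time: Morales 71/122 = 58.2%, Tanaka 4/6 = 66.7% → Tanaka
Overall: Morales 72/127 = 56.7%, Tanaka 47/110 = 42.7% → Morales
Tanaka wins each game group but Morales wins overall — the comparison reverses. Tanaka's attempts skew toward clutch time, which has a lower base rate.

No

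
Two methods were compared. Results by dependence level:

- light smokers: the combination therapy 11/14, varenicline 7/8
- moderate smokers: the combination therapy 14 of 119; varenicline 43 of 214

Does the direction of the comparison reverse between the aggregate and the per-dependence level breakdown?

No

Light smokers: the combination therapy 11/14 = 78.6%, varenicline 7/8 = 87.5% → varenicline
Moderate smokers: the combination therapy 14/119 = 11.8%, varenicline 43/214 = 20.1% → varenicline
Overall: the combination therapy 25/133 = 18.8%, varenicline 50/222 = 22.5% → varenicline
Varenicline wins overall and in every dependence group — no reversal.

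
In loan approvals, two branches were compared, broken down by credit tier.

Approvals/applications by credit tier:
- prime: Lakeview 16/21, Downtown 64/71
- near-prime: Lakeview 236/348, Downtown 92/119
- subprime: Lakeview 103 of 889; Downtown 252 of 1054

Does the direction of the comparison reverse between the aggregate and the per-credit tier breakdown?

No

Prime: Lakeview 16/21 = 76.2%, Downtown 64/71 = 90.1% → Downtown
Near-prime: Lakeview 236/348 = 67.8%, Downtown 92/119 = 77.3% → Downtown
Subprime: Lakeview 103/889 = 11.6%, Downtown 252/1054 = 23.9% → Downtown
Overall: Lakeview 355/1258 = 28.2%, Downtown 408/1244 = 32.8% → Downtown
Downtown wins overall and in every credit group — no reversal.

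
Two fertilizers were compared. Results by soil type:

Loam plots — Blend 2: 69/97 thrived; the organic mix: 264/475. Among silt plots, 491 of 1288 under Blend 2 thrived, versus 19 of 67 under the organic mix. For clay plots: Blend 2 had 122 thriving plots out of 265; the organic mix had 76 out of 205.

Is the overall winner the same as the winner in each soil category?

Loam: Blend 2 69/97 = 71.1%, the organic mix 264/475 = 55.6% → Blend 2
Silt: Blend 2 491/1288 = 38.1%, the organic mix 19/67 = 28.4% → Blend 2
Clay: Blend 2 122/265 = 46.0%, the organic mix 76/205 = 37.1% → Blend 2
Overall: Blend 2 682/1650 = 41.3%, the organic mix 359/747 = 48.1% → the organic mix
Blend 2 wins each soil group but the organic mix wins overall — the comparison reverses. Blend 2's plots skew toward silt, which has a lower base rate.

No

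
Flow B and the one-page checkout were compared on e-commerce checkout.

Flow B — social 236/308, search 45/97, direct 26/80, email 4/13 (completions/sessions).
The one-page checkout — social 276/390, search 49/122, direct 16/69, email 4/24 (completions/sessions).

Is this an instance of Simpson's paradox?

Social: Flow B 236/308 = 76.6%, the one-page checkout 276/390 = 70.8% → Flow B
Search: Flow B 45/97 = 46.4%, the one-page checkout 49/122 = 40.2% → Flow B
Direct: Flow B 26/80 = 32.5%, the one-page checkout 16/69 = 23.2% → Flow B
Email: Flow B 4/13 = 30.8%, the one-page checkout 4/24 = 16.7% → Flow B
Overall: Flow B 311/498 = 62.4%, the one-page checkout 345/605 = 57.0% → Flow B
Flow B wins overall and in every traffic group — no reversal.

No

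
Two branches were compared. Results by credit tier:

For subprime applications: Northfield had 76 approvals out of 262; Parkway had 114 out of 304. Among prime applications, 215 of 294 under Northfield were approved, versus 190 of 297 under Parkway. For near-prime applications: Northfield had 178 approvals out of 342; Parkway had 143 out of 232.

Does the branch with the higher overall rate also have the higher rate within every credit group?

No

Subprime: Northfield 76/262 = 29.0%, Parkway 114/304 = 37.5% → Parkway
Prime: Northfield 215/294 = 73.1%, Parkway 190/297 = 64.0% → Northfield
Near-prime: Northfield 178/342 = 52.0%, Parkway 143/232 = 61.6% → Parkway
Overall: Northfield 469/898 = 52.2%, Parkway 447/833 = 53.7% → Parkway
Neither sweeps: Northfield wins 1 of 3 groups, Parkway wins 2. Parkway wins overall but not every group — no Simpson reversal.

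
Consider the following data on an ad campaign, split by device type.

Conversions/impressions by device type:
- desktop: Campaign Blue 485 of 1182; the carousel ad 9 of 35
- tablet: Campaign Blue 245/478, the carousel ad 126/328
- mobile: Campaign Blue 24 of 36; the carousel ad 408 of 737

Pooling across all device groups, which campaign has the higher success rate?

Desktop: Campaign Blue 485/1182 = 41.0%, the carousel ad 9/35 = 25.7% → Campaign Blue
Tablet: Campaign Blue 245/478 = 51.3%, the carousel ad 126/328 = 38.4% → Campaign Blue
Mobile: Campaign Blue 24/36 = 66.7%, the carousel ad 408/737 = 55.4% → Campaign Blue
Overall: Campaign Blue 754/1696 = 44.5%, the carousel ad 543/1100 = 49.4% → the carousel ad
(Campaign Blue wins every device group but the carousel ad wins overall — Campaign Blue's impressions skew toward the low-rate desktop group.)

the carousel ad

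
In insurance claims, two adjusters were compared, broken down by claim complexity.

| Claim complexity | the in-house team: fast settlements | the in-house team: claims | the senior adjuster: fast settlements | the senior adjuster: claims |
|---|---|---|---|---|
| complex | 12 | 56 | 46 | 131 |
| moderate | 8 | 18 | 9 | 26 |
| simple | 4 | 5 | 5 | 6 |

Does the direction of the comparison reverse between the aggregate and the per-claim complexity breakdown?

No

Complex: the in-house team 12/56 = 21.4%, the senior adjuster 46/131 = 35.1% → the senior adjuster
Moderate: the in-house team 8/18 = 44.4%, the senior adjuster 9/26 = 34.6% → the in-house team
Simple: the in-house team 4/5 = 80.0%, the senior adjuster 5/6 = 83.3% → the senior adjuster
Overall: the in-house team 24/79 = 30.4%, the senior adjuster 60/163 = 36.8% → the senior adjuster
Neither sweeps: the in-house team wins 1 of 3 groups, the senior adjuster wins 2. The senior adjuster wins overall but not every group — no Simpson reversal.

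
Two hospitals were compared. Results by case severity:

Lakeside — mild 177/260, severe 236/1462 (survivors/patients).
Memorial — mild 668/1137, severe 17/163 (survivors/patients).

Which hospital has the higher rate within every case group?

Mild: Lakeside 177/260 = 68.1%, Memorial 668/1137 = 58.8% → Lakeside
Severe: Lakeside 236/1462 = 16.1%, Memorial 17/163 = 10.4% → Lakeside
Lakeside has the higher rate in both groups.

Lakeside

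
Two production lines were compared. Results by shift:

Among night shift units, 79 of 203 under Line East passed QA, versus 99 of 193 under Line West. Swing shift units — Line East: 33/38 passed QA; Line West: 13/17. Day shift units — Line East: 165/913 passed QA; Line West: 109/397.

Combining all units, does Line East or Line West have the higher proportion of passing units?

Line West

Night shift: Line East 79/203 = 38.9%, Line West 99/193 = 51.3% → Line West
Swing shift: Line East 33/38 = 86.8%, Line West 13/17 = 76.5% → Line East
Day shift: Line East 165/913 = 18.1%, Line West 109/397 = 27.5% → Line West
Overall: Line East 277/1154 = 24.0%, Line West 221/607 = 36.4% → Line West
(Neither sweeps every shift group, but Line West has the higher pooled rate.)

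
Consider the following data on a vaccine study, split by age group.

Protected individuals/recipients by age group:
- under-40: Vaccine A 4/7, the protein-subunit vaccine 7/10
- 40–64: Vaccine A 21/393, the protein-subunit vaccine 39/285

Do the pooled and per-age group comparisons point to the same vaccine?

Yes

Under-40: Vaccine A 4/7 = 57.1%, the protein-subunit vaccine 7/10 = 70.0% → the protein-subunit vaccine
40–64: Vaccine A 21/393 = 5.3%, the protein-subunit vaccine 39/285 = 13.7% → the protein-subunit vaccine
Overall: Vaccine A 25/400 = 6.2%, the protein-subunit vaccine 46/295 = 15.6% → the protein-subunit vaccine
The protein-subunit vaccine wins overall and in every age group — no reversal.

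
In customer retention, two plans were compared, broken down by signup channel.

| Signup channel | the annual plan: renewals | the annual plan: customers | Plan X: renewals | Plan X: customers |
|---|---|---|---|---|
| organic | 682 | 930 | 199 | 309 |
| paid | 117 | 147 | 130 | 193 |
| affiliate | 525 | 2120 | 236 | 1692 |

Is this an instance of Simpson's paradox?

No

Organic: the annual plan 682/930 = 73.3%, Plan X 199/309 = 64.4% → the annual plan
Paid: the annual plan 117/147 = 79.6%, Plan X 130/193 = 67.4% → the annual plan
Affiliate: the annual plan 525/2120 = 24.8%, Plan X 236/1692 = 13.9% → the annual plan
Overall: the annual plan 1324/3197 = 41.4%, Plan X 565/2194 = 25.8% → the annual plan
The annual plan wins overall and in every signup group — no reversal.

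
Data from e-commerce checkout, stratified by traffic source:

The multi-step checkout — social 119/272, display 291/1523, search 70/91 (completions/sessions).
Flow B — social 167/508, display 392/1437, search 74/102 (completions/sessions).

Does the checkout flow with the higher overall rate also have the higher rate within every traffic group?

Social: the multi-step checkout 119/272 = 43.8%, Flow B 167/508 = 32.9% → the multi-step checkout
Display: the multi-step checkout 291/1523 = 19.1%, Flow B 392/1437 = 27.3% → Flow B
Search: the multi-step checkout 70/91 = 76.9%, Flow B 74/102 = 72.5% → the multi-step checkout
Overall: the multi-step checkout 480/1886 = 25.5%, Flow B 633/2047 = 30.9% → Flow B
Neither sweeps: the multi-step checkout wins 2 of 3 groups, Flow B wins 1. Flow B wins overall but not every group — no Simpson reversal.

No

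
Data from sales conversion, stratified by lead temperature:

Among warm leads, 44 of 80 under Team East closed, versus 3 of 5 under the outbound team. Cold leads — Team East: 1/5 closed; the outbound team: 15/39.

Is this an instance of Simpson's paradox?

Yes

Warm: Team East 44/80 = 55.0%, the outbound team 3/5 = 60.0% → the outbound team
Cold: Team East 1/5 = 20.0%, the outbound team 15/39 = 38.5% → the outbound team
Overall: Team East 45/85 = 52.9%, the outbound team 18/44 = 40.9% → Team East
The outbound team wins each lead group but Team East wins overall — the comparison reverses. The outbound team's leads skew toward cold, which has a lower base rate.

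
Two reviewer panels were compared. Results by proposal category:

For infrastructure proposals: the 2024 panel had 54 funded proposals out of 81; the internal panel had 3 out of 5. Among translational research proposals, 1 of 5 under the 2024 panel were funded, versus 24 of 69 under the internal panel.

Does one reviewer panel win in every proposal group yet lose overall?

Infrastructure: the 2024 panel 54/81 = 66.7%, the internal panel 3/5 = 60.0% → the 2024 panel
Translational research: the 2024 panel 1/5 = 20.0%, the internal panel 24/69 = 34.8% → the internal panel
Overall: the 2024 panel 55/86 = 64.0%, the internal panel 27/74 = 36.5% → the 2024 panel
Neither sweeps: the 2024 panel wins 1 of 2 groups, the internal panel wins 1. The 2024 panel wins overall but not every group — no Simpson reversal.

No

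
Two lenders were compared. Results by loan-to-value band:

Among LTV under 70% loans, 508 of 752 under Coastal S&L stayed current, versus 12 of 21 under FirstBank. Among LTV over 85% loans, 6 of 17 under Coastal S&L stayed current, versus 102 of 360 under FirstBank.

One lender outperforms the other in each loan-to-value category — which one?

Coastal S&L

LTV under 70%: Coastal S&L 508/752 = 67.6%, FirstBank 12/21 = 57.1% → Coastal S&L
LTV over 85%: Coastal S&L 6/17 = 35.3%, FirstBank 102/360 = 28.3% → Coastal S&L
Coastal S&L has the higher rate in both groups.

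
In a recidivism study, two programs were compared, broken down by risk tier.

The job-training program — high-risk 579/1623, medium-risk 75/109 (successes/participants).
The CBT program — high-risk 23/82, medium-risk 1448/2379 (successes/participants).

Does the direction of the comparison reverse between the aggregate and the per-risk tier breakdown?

Yes

High-risk: the job-training program 579/1623 = 35.7%, the CBT program 23/82 = 28.0% → the job-training program
Medium-risk: the job-training program 75/109 = 68.8%, the CBT program 1448/2379 = 60.9% → the job-training program
Overall: the job-training program 654/1732 = 37.8%, the CBT program 1471/2461 = 59.8% → the CBT program
The job-training program wins each risk group but the CBT program wins overall — the comparison reverses. The job-training program's participants skew toward high-risk, which has a lower base rate.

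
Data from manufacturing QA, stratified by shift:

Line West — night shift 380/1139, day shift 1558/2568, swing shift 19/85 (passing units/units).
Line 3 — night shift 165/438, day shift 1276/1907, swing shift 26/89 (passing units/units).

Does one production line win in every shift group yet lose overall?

No

Night shift: Line West 380/1139 = 33.4%, Line 3 165/438 = 37.7% → Line 3
Day shift: Line West 1558/2568 = 60.7%, Line 3 1276/1907 = 66.9% → Line 3
Swing shift: Line West 19/85 = 22.4%, Line 3 26/89 = 29.2% → Line 3
Overall: Line West 1957/3792 = 51.6%, Line 3 1467/2434 = 60.3% → Line 3
Line 3 wins overall and in every shift group — no reversal.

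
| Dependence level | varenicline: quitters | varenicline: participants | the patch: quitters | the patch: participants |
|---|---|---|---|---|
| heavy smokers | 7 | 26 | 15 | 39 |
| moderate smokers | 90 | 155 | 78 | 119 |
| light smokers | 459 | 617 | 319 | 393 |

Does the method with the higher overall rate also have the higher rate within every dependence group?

Heavy smokers: varenicline 7/26 = 26.9%, the patch 15/39 = 38.5% → the patch
Moderate smokers: varenicline 90/155 = 58.1%, the patch 78/119 = 65.5% → the patch
Light smokers: varenicline 459/617 = 74.4%, the patch 319/393 = 81.2% → the patch
Overall: varenicline 556/798 = 69.7%, the patch 412/551 = 74.8% → the patch
The patch wins overall and in every dependence group — no reversal.

Yes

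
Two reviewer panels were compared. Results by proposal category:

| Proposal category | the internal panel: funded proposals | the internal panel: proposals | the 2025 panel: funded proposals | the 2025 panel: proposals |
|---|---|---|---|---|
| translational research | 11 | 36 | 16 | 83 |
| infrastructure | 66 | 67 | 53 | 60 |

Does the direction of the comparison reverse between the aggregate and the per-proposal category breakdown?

No

Translational research: the internal panel 11/36 = 30.6%, the 2025 panel 16/83 = 19.3% → the internal panel
Infrastructure: the internal panel 66/67 = 98.5%, the 2025 panel 53/60 = 88.3% → the internal panel
Overall: the internal panel 77/103 = 74.8%, the 2025 panel 69/143 = 48.3% → the internal panel
The internal panel wins overall and in every proposal group — no reversal.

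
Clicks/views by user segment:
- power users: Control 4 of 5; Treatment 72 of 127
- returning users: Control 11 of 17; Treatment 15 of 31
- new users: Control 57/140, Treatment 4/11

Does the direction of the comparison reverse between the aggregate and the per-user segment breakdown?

Power users: Control 4/5 = 80.0%, Treatment 72/127 = 56.7% → Control
Returning users: Control 11/17 = 64.7%, Treatment 15/31 = 48.4% → Control
New users: Control 57/140 = 40.7%, Treatment 4/11 = 36.4% → Control
Overall: Control 72/162 = 44.4%, Treatment 91/169 = 53.8% → Treatment
Control wins each user group but Treatment wins overall — the comparison reverses. Control's views skew toward new users, which has a lower base rate.

Yes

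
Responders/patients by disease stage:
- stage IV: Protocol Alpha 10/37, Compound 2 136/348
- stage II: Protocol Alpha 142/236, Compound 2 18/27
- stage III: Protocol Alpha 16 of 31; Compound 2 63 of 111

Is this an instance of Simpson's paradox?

Stage IV: Protocol Alpha 10/37 = 27.0%, Compound 2 136/348 = 39.1% → Compound 2
Stage II: Protocol Alpha 142/236 = 60.2%, Compound 2 18/27 = 66.7% → Compound 2
Stage III: Protocol Alpha 16/31 = 51.6%, Compound 2 63/111 = 56.8% → Compound 2
Overall: Protocol Alpha 168/304 = 55.3%, Compound 2 217/486 = 44.7% → Protocol Alpha
Compound 2 wins each disease group but Protocol Alpha wins overall — the comparison reverses. Compound 2's patients skew toward stage IV, which has a lower base rate.

Yes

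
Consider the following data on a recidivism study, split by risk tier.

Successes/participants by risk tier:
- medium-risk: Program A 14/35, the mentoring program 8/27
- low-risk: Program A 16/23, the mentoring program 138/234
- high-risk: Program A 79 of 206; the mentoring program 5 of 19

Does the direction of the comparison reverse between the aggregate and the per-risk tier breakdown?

Medium-risk: Program A 14/35 = 40.0%, the mentoring program 8/27 = 29.6% → Program A
Low-risk: Program A 16/23 = 69.6%, the mentoring program 138/234 = 59.0% → Program A
High-risk: Program A 79/206 = 38.3%, the mentoring program 5/19 = 26.3% → Program A
Overall: Program A 109/264 = 41.3%, the mentoring program 151/280 = 53.9% → the mentoring program
Program A wins each risk group but the mentoring program wins overall — the comparison reverses. Program A's participants skew toward high-risk, which has a lower base rate.

Yes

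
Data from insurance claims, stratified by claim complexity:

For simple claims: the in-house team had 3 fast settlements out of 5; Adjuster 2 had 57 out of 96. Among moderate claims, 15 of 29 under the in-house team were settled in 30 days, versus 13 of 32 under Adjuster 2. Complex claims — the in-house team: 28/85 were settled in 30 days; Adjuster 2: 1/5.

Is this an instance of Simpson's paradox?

Yes

Simple: the in-house team 3/5 = 60.0%, Adjuster 2 57/96 = 59.4% → the in-house team
Moderate: the in-house team 15/29 = 51.7%, Adjuster 2 13/32 = 40.6% → the in-house team
Complex: the in-house team 28/85 = 32.9%, Adjuster 2 1/5 = 20.0% → the in-house team
Overall: the in-house team 46/119 = 38.7%, Adjuster 2 71/133 = 53.4% → Adjuster 2
The in-house team wins each claim group but Adjuster 2 wins overall — the comparison reverses. The in-house team's claims skew toward complex, which has a lower base rate.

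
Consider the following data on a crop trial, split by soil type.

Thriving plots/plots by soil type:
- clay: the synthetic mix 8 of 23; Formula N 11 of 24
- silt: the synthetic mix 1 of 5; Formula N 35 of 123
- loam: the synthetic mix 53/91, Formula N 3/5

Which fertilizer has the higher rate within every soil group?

Formula N

Clay: the synthetic mix 8/23 = 34.8%, Formula N 11/24 = 45.8% → Formula N
Silt: the synthetic mix 1/5 = 20.0%, Formula N 35/123 = 28.5% → Formula N
Loam: the synthetic mix 53/91 = 58.2%, Formula N 3/5 = 60.0% → Formula N
Formula N has the higher rate in all 3 groups.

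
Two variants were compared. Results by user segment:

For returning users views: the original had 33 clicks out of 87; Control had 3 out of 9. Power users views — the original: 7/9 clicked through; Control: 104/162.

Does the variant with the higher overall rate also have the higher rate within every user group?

Returning users: the original 33/87 = 37.9%, Control 3/9 = 33.3% → the original
Power users: the original 7/9 = 77.8%, Control 104/162 = 64.2% → the original
Overall: the original 40/96 = 41.7%, Control 107/171 = 62.6% → Control
The original wins each user group but Control wins overall — the comparison reverses. The original's views skew toward returning users, which has a lower base rate.

No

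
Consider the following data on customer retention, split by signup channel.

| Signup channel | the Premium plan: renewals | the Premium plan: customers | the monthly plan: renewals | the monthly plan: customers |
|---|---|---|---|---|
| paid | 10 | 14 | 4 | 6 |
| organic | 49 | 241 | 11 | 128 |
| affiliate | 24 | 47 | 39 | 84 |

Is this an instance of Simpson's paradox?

No

Paid: the Premium plan 10/14 = 71.4%, the monthly plan 4/6 = 66.7% → the Premium plan
Organic: the Premium plan 49/241 = 20.3%, the monthly plan 11/128 = 8.6% → the Premium plan
Affiliate: the Premium plan 24/47 = 51.1%, the monthly plan 39/84 = 46.4% → the Premium plan
Overall: the Premium plan 83/302 = 27.5%, the monthly plan 54/218 = 24.8% → the Premium plan
The Premium plan wins overall and in every signup group — no reversal.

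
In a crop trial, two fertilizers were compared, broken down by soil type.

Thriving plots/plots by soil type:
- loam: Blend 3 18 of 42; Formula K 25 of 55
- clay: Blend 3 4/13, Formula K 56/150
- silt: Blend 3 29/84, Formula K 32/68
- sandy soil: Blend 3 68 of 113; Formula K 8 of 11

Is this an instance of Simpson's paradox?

Yes

Loam: Blend 3 18/42 = 42.9%, Formula K 25/55 = 45.5% → Formula K
Clay: Blend 3 4/13 = 30.8%, Formula K 56/150 = 37.3% → Formula K
Silt: Blend 3 29/84 = 34.5%, Formula K 32/68 = 47.1% → Formula K
Sandy soil: Blend 3 68/113 = 60.2%, Formula K 8/11 = 72.7% → Formula K
Overall: Blend 3 119/252 = 47.2%, Formula K 121/284 = 42.6% → Blend 3
Formula K wins each soil group but Blend 3 wins overall — the comparison reverses. Formula K's plots skew toward clay, which has a lower base rate.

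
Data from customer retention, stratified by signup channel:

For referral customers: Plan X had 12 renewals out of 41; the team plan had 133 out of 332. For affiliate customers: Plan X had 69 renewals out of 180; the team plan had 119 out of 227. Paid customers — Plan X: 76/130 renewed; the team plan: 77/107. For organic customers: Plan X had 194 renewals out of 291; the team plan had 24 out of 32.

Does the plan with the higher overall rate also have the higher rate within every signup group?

Referral: Plan X 12/41 = 29.3%, the team plan 133/332 = 40.1% → the team plan
Affiliate: Plan X 69/180 = 38.3%, the team plan 119/227 = 52.4% → the team plan
Paid: Plan X 76/130 = 58.5%, the team plan 77/107 = 72.0% → the team plan
Organic: Plan X 194/291 = 66.7%, the team plan 24/32 = 75.0% → the team plan
Overall: Plan X 351/642 = 54.7%, the team plan 353/698 = 50.6% → Plan X
The team plan wins each signup group but Plan X wins overall — the comparison reverses. The team plan's customers skew toward referral, which has a lower base rate.

No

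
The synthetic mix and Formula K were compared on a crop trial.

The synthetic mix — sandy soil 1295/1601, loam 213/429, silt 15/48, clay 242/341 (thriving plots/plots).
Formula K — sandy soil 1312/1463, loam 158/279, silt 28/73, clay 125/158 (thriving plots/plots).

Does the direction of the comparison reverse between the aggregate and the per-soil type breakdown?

Sandy soil: the synthetic mix 1295/1601 = 80.9%, Formula K 1312/1463 = 89.7% → Formula K
Loam: the synthetic mix 213/429 = 49.7%, Formula K 158/279 = 56.6% → Formula K
Silt: the synthetic mix 15/48 = 31.2%, Formula K 28/73 = 38.4% → Formula K
Clay: the synthetic mix 242/341 = 71.0%, Formula K 125/158 = 79.1% → Formula K
Overall: the synthetic mix 1765/2419 = 73.0%, Formula K 1623/1973 = 82.3% → Formula K
Formula K wins overall and in every soil group — no reversal.

No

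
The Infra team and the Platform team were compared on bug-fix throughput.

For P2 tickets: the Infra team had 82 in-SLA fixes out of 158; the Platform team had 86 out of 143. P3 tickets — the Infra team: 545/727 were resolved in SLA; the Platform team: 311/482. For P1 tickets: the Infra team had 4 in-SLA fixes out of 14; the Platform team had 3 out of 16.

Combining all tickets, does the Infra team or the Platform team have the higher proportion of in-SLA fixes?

P2: the Infra team 82/158 = 51.9%, the Platform team 86/143 = 60.1% → the Platform team
P3: the Infra team 545/727 = 75.0%, the Platform team 311/482 = 64.5% → the Infra team
P1: the Infra team 4/14 = 28.6%, the Platform team 3/16 = 18.8% → the Infra team
Overall: the Infra team 631/899 = 70.2%, the Platform team 400/641 = 62.4% → the Infra team
(Neither sweeps every ticket group, but the Infra team has the higher pooled rate.)

the Infra team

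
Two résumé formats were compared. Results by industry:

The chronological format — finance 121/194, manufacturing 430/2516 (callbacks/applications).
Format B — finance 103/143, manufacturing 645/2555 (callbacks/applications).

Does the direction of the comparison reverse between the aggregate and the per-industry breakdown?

No

Finance: the chronological format 121/194 = 62.4%, Format B 103/143 = 72.0% → Format B
Manufacturing: the chronological format 430/2516 = 17.1%, Format B 645/2555 = 25.2% → Format B
Overall: the chronological format 551/2710 = 20.3%, Format B 748/2698 = 27.7% → Format B
Format B wins overall and in every industry group — no reversal.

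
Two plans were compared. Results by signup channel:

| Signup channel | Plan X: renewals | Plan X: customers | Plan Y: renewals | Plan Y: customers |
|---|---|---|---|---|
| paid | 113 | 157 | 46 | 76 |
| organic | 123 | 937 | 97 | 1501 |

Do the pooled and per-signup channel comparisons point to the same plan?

Paid: Plan X 113/157 = 72.0%, Plan Y 46/76 = 60.5% → Plan X
Organic: Plan X 123/937 = 13.1%, Plan Y 97/1501 = 6.5% → Plan X
Overall: Plan X 236/1094 = 21.6%, Plan Y 143/1577 = 9.1% → Plan X
Plan X wins overall and in every signup group — no reversal.

Yes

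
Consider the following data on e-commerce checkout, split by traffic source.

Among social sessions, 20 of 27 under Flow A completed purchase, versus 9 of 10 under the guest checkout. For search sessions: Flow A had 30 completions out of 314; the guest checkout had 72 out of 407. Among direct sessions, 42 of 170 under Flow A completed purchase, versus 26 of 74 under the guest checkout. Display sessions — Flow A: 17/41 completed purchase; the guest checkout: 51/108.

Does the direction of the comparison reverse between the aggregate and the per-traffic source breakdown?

Social: Flow A 20/27 = 74.1%, the guest checkout 9/10 = 90.0% → the guest checkout
Search: Flow A 30/314 = 9.6%, the guest checkout 72/407 = 17.7% → the guest checkout
Direct: Flow A 42/170 = 24.7%, the guest checkout 26/74 = 35.1% → the guest checkout
Display: Flow A 17/41 = 41.5%, the guest checkout 51/108 = 47.2% → the guest checkout
Overall: Flow A 109/552 = 19.7%, the guest checkout 158/599 = 26.4% → the guest checkout
The guest checkout wins overall and in every traffic group — no reversal.

No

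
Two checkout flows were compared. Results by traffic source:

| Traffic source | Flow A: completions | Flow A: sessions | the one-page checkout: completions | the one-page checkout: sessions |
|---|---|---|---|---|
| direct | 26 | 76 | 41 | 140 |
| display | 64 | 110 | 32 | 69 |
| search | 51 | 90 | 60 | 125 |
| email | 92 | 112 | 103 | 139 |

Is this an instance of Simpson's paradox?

No

Direct: Flow A 26/76 = 34.2%, the one-page checkout 41/140 = 29.3% → Flow A
Display: Flow A 64/110 = 58.2%, the one-page checkout 32/69 = 46.4% → Flow A
Search: Flow A 51/90 = 56.7%, the one-page checkout 60/125 = 48.0% → Flow A
Email: Flow A 92/112 = 82.1%, the one-page checkout 103/139 = 74.1% → Flow A
Overall: Flow A 233/388 = 60.1%, the one-page checkout 236/473 = 49.9% → Flow A
Flow A wins overall and in every traffic group — no reversal.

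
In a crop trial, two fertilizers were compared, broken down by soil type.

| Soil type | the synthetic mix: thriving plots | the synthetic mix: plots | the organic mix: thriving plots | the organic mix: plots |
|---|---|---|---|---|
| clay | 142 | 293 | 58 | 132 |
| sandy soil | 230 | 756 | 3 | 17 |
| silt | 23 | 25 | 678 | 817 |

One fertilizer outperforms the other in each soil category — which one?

the synthetic mix

Clay: the synthetic mix 142/293 = 48.5%, the organic mix 58/132 = 43.9% → the synthetic mix
Sandy soil: the synthetic mix 230/756 = 30.4%, the organic mix 3/17 = 17.6% → the synthetic mix
Silt: the synthetic mix 23/25 = 92.0%, the organic mix 678/817 = 83.0% → the synthetic mix
The synthetic mix has the higher rate in all 3 groups.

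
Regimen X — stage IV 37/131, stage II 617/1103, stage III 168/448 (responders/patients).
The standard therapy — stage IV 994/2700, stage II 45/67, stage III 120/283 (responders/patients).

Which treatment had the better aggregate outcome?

Stage IV: Regimen X 37/131 = 28.2%, the standard therapy 994/2700 = 36.8% → the standard therapy
Stage II: Regimen X 617/1103 = 55.9%, the standard therapy 45/67 = 67.2% → the standard therapy
Stage III: Regimen X 168/448 = 37.5%, the standard therapy 120/283 = 42.4% → the standard therapy
Overall: Regimen X 822/1682 = 48.9%, the standard therapy 1159/3050 = 38.0% → Regimen X
(The standard therapy wins every disease group but Regimen X wins overall — the standard therapy's patients skew toward the low-rate stage IV group.)

Regimen X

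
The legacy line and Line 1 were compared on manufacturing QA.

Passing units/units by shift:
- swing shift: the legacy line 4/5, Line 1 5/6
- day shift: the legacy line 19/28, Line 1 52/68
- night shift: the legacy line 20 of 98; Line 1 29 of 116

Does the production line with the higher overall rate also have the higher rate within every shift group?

Swing shift: the legacy line 4/5 = 80.0%, Line 1 5/6 = 83.3% → Line 1
Day shift: the legacy line 19/28 = 67.9%, Line 1 52/68 = 76.5% → Line 1
Night shift: the legacy line 20/98 = 20.4%, Line 1 29/116 = 25.0% → Line 1
Overall: the legacy line 43/131 = 32.8%, Line 1 86/190 = 45.3% → Line 1
Line 1 wins overall and in every shift group — no reversal.

Yes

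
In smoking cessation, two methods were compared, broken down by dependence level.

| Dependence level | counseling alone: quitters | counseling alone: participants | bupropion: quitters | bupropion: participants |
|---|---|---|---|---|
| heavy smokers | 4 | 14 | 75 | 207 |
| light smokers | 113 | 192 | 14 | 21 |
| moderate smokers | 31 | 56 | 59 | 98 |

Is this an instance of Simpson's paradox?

Yes

Heavy smokers: counseling alone 4/14 = 28.6%, bupropion 75/207 = 36.2% → bupropion
Light smokers: counseling alone 113/192 = 58.9%, bupropion 14/21 = 66.7% → bupropion
Moderate smokers: counseling alone 31/56 = 55.4%, bupropion 59/98 = 60.2% → bupropion
Overall: counseling alone 148/262 = 56.5%, bupropion 148/326 = 45.4% → counseling alone
Bupropion wins each dependence group but counseling alone wins overall — the comparison reverses. Bupropion's participants skew toward heavy smokers, which has a lower base rate.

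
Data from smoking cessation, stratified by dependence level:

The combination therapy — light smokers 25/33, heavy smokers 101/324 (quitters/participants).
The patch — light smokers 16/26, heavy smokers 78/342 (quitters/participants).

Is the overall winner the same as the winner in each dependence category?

Yes

Light smokers: the combination therapy 25/33 = 75.8%, the patch 16/26 = 61.5% → the combination therapy
Heavy smokers: the combination therapy 101/324 = 31.2%, the patch 78/342 = 22.8% → the combination therapy
Overall: the combination therapy 126/357 = 35.3%, the patch 94/368 = 25.5% → the combination therapy
The combination therapy wins overall and in every dependence group — no reversal.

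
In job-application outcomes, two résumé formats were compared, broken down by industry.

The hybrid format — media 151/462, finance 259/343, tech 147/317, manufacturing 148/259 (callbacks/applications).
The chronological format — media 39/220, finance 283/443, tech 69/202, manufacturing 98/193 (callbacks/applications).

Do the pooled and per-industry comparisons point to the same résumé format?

Yes

Media: the hybrid format 151/462 = 32.7%, the chronological format 39/220 = 17.7% → the hybrid format
Finance: the hybrid format 259/343 = 75.5%, the chronological format 283/443 = 63.9% → the hybrid format
Tech: the hybrid format 147/317 = 46.4%, the chronological format 69/202 = 34.2% → the hybrid format
Manufacturing: the hybrid format 148/259 = 57.1%, the chronological format 98/193 = 50.8% → the hybrid format
Overall: the hybrid format 705/1381 = 51.0%, the chronological format 489/1058 = 46.2% → the hybrid format
The hybrid format wins overall and in every industry group — no reversal.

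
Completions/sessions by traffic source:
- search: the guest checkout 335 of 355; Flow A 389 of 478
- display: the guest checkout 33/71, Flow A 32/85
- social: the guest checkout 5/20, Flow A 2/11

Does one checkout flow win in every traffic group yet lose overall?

No

Search: the guest checkout 335/355 = 94.4%, Flow A 389/478 = 81.4% → the guest checkout
Display: the guest checkout 33/71 = 46.5%, Flow A 32/85 = 37.6% → the guest checkout
Social: the guest checkout 5/20 = 25.0%, Flow A 2/11 = 18.2% → the guest checkout
Overall: the guest checkout 373/446 = 83.6%, Flow A 423/574 = 73.7% → the guest checkout
The guest checkout wins overall and in every traffic group — no reversal.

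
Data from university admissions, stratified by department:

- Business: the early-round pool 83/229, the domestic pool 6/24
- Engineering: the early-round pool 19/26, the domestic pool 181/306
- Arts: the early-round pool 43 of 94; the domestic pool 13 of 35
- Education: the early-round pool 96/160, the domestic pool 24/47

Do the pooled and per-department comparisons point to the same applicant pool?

Business: the early-round pool 83/229 = 36.2%, the domestic pool 6/24 = 25.0% → the early-round pool
Engineering: the early-round pool 19/26 = 73.1%, the domestic pool 181/306 = 59.2% → the early-round pool
Arts: the early-round pool 43/94 = 45.7%, the domestic pool 13/35 = 37.1% → the early-round pool
Education: the early-round pool 96/160 = 60.0%, the domestic pool 24/47 = 51.1% → the early-round pool
Overall: the early-round pool 241/509 = 47.3%, the domestic pool 224/412 = 54.4% → the domestic pool
The early-round pool wins each department group but the domestic pool wins overall — the comparison reverses. The early-round pool's applicants skew toward Business, which has a lower base rate.

No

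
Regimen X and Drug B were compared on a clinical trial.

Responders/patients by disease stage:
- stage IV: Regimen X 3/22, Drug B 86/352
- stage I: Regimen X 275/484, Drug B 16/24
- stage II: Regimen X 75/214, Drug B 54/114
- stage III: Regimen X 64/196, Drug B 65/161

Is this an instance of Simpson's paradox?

Yes

Stage IV: Regimen X 3/22 = 13.6%, Drug B 86/352 = 24.4% → Drug B
Stage I: Regimen X 275/484 = 56.8%, Drug B 16/24 = 66.7% → Drug B
Stage II: Regimen X 75/214 = 35.0%, Drug B 54/114 = 47.4% → Drug B
Stage III: Regimen X 64/196 = 32.7%, Drug B 65/161 = 40.4% → Drug B
Overall: Regimen X 417/916 = 45.5%, Drug B 221/651 = 33.9% → Regimen X
Drug B wins each disease group but Regimen X wins overall — the comparison reverses. Drug B's patients skew toward stage IV, which has a lower base rate.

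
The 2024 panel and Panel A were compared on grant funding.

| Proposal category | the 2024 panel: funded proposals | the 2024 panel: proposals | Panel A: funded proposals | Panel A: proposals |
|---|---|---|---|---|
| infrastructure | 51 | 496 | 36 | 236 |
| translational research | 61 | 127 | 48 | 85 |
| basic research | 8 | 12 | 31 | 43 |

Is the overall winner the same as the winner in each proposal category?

Infrastructure: the 2024 panel 51/496 = 10.3%, Panel A 36/236 = 15.3% → Panel A
Translational research: the 2024 panel 61/127 = 48.0%, Panel A 48/85 = 56.5% → Panel A
Basic research: the 2024 panel 8/12 = 66.7%, Panel A 31/43 = 72.1% → Panel A
Overall: the 2024 panel 120/635 = 18.9%, Panel A 115/364 = 31.6% → Panel A
Panel A wins overall and in every proposal group — no reversal.

Yes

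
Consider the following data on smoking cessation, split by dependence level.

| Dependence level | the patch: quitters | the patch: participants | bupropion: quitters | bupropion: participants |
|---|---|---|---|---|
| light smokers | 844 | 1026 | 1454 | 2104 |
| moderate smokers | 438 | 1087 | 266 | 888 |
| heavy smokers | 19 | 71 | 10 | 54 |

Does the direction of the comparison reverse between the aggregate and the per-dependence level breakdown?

No

Light smokers: the patch 844/1026 = 82.3%, bupropion 1454/2104 = 69.1% → the patch
Moderate smokers: the patch 438/1087 = 40.3%, bupropion 266/888 = 30.0% → the patch
Heavy smokers: the patch 19/71 = 26.8%, bupropion 10/54 = 18.5% → the patch
Overall: the patch 1301/2184 = 59.6%, bupropion 1730/3046 = 56.8% → the patch
The patch wins overall and in every dependence group — no reversal.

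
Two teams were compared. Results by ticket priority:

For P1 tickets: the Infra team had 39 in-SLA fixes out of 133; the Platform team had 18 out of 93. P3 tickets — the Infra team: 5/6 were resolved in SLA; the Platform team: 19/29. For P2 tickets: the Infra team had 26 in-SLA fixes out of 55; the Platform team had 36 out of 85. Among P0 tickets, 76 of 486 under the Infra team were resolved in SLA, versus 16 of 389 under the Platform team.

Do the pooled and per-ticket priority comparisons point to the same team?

P1: the Infra team 39/133 = 29.3%, the Platform team 18/93 = 19.4% → the Infra team
P3: the Infra team 5/6 = 83.3%, the Platform team 19/29 = 65.5% → the Infra team
P2: the Infra team 26/55 = 47.3%, the Platform team 36/85 = 42.4% → the Infra team
P0: the Infra team 76/486 = 15.6%, the Platform team 16/389 = 4.1% → the Infra team
Overall: the Infra team 146/680 = 21.5%, the Platform team 89/596 = 14.9% → the Infra team
The Infra team wins overall and in every ticket group — no reversal.

Yes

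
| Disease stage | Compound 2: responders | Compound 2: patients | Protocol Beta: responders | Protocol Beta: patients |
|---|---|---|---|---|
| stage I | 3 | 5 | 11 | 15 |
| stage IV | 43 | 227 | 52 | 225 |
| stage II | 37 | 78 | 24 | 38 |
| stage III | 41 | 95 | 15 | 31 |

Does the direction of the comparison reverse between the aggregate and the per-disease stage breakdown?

No

Stage I: Compound 2 3/5 = 60.0%, Protocol Beta 11/15 = 73.3% → Protocol Beta
Stage IV: Compound 2 43/227 = 18.9%, Protocol Beta 52/225 = 23.1% → Protocol Beta
Stage II: Compound 2 37/78 = 47.4%, Protocol Beta 24/38 = 63.2% → Protocol Beta
Stage III: Compound 2 41/95 = 43.2%, Protocol Beta 15/31 = 48.4% → Protocol Beta
Overall: Compound 2 124/405 = 30.6%, Protocol Beta 102/309 = 33.0% → Protocol Beta
Protocol Beta wins overall and in every disease group — no reversal.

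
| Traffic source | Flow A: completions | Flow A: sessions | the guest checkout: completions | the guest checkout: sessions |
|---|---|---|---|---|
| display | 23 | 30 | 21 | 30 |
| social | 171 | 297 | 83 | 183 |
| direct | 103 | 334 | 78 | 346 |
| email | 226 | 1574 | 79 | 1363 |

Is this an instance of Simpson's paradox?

No

Display: Flow A 23/30 = 76.7%, the guest checkout 21/30 = 70.0% → Flow A
Social: Flow A 171/297 = 57.6%, the guest checkout 83/183 = 45.4% → Flow A
Direct: Flow A 103/334 = 30.8%, the guest checkout 78/346 = 22.5% → Flow A
Email: Flow A 226/1574 = 14.4%, the guest checkout 79/1363 = 5.8% → Flow A
Overall: Flow A 523/2235 = 23.4%, the guest checkout 261/1922 = 13.6% → Flow A
Flow A wins overall and in every traffic group — no reversal.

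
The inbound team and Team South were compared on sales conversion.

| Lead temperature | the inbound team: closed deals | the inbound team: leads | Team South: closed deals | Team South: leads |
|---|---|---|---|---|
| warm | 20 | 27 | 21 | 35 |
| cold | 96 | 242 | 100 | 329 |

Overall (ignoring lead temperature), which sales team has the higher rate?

Warm: the inbound team 20/27 = 74.1%, Team South 21/35 = 60.0% → the inbound team
Cold: the inbound team 96/242 = 39.7%, Team South 100/329 = 30.4% → the inbound team
Overall: the inbound team 116/269 = 43.1%, Team South 121/364 = 33.2% → the inbound team

the inbound team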